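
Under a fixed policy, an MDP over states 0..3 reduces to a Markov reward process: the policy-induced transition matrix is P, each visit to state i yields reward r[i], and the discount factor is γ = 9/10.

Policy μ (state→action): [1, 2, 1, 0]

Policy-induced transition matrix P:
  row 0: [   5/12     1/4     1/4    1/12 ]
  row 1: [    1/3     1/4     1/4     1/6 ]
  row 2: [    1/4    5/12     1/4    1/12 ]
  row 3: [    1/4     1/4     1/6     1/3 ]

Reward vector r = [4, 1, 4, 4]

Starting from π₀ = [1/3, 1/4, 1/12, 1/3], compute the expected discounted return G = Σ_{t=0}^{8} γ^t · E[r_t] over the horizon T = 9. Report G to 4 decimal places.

G = 19.3764

t=0: π = [0.3333, 0.2500, 0.0833, 0.3333], E[r] = 3.2500, γ^t·E[r] = 3.250000, running G = 3.250000
t=1: π = [0.3264, 0.2639, 0.2222, 0.1875], E[r] = 3.2083, γ^t·E[r] = 2.887500, running G = 6.137500
t=2: π = [0.3264, 0.2870, 0.2344, 0.1522], E[r] = 3.1389, γ^t·E[r] = 2.542500, running G = 8.680000
t=3: π = [0.3283, 0.2891, 0.2373, 0.1453], E[r] = 3.1328, γ^t·E[r] = 2.283820, running G = 10.963820
t=4: π = [0.3288, 0.2896, 0.2379, 0.1437], E[r] = 3.1313, γ^t·E[r] = 2.054473, running G = 13.018294
t=5: π = [0.3289, 0.2896, 0.2380, 0.1434], E[r] = 3.1311, γ^t·E[r] = 1.848856, running G = 14.867150
t=6: π = [0.3290, 0.2897, 0.2381, 0.1433], E[r] = 3.1310, γ^t·E[r] = 1.663936, running G = 16.531086
t=7: π = [0.3290, 0.2897, 0.2381, 0.1433], E[r] = 3.1310, γ^t·E[r] = 1.497536, running G = 18.028622
t=8: π = [0.3290, 0.2897, 0.2381, 0.1433], E[r] = 3.1310, γ^t·E[r] = 1.347781, running G = 19.376402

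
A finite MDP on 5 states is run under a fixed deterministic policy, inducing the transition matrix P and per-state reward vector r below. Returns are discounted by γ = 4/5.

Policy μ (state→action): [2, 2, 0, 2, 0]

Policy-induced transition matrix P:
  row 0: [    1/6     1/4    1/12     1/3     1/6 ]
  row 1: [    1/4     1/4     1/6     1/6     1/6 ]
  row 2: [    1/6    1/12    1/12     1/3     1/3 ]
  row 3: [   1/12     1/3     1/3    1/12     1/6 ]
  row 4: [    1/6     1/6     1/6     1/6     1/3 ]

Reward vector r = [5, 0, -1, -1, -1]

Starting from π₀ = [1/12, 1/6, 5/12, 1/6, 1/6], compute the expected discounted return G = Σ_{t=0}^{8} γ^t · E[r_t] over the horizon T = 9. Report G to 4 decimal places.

G = 0.3620

t=0: π = [0.0833, 0.1667, 0.4167, 0.1667, 0.1667], E[r] = -0.3333, γ^t·E[r] = -0.333333, running G = -0.333333
t=1: π = [0.1667, 0.1806, 0.1528, 0.2361, 0.2639], E[r] = 0.1806, γ^t·E[r] = 0.144444, running G = -0.188889
t=2: π = [0.1620, 0.2222, 0.1794, 0.2002, 0.2361], E[r] = 0.1944, γ^t·E[r] = 0.124444, running G = -0.064444
t=3: π = [0.1685, 0.2171, 0.1716, 0.2069, 0.2359], E[r] = 0.2281, γ^t·E[r] = 0.116790, running G = 0.052346
t=4: π = [0.1675, 0.2190, 0.1728, 0.2061, 0.2346], E[r] = 0.2241, γ^t·E[r] = 0.091789, running G = 0.144135
t=5: π = [0.1677, 0.2188, 0.1727, 0.2062, 0.2346], E[r] = 0.2253, γ^t·E[r] = 0.073814, running G = 0.217949
t=6: π = [0.1677, 0.2189, 0.1727, 0.2062, 0.2345], E[r] = 0.2252, γ^t·E[r] = 0.059026, running G = 0.276976
t=7: π = [0.1677, 0.2189, 0.1727, 0.2062, 0.2345], E[r] = 0.2252, γ^t·E[r] = 0.047225, running G = 0.324200
t=8: π = [0.1677, 0.2189, 0.1727, 0.2062, 0.2345], E[r] = 0.2252, γ^t·E[r] = 0.037780, running G = 0.361980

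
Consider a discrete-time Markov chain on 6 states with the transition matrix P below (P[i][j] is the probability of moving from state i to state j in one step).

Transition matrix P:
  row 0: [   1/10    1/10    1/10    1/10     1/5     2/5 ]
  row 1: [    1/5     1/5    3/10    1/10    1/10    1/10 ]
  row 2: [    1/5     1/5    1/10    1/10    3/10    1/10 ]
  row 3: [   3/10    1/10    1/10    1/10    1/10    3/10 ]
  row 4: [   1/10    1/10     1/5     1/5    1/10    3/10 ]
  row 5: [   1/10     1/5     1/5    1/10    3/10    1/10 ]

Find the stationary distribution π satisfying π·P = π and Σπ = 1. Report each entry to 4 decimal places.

Balance equations π_j = Σ_i π_i·P[i][j]:
  π_0 = 1/10·π_0 + 1/5·π_1 + 1/5·π_2 + 3/10·π_3 + 1/10·π_4 + 1/10·π_5
  π_1 = 1/10·π_0 + 1/5·π_1 + 1/5·π_2 + 1/10·π_3 + 1/10·π_4 + 1/5·π_5
  π_2 = 1/10·π_0 + 3/10·π_1 + 1/10·π_2 + 1/10·π_3 + 1/5·π_4 + 1/5·π_5
  π_3 = 1/10·π_0 + 1/10·π_1 + 1/10·π_2 + 1/10·π_3 + 1/5·π_4 + 1/10·π_5
  π_4 = 1/5·π_0 + 1/10·π_1 + 3/10·π_2 + 1/10·π_3 + 1/10·π_4 + 3/10·π_5
  normalize: π_0 + π_1 + π_2 + π_3 + π_4 + π_5 = 1
Solving the linear system gives exactly π = [10505/67239, 3436/22413, 11479/67239, 8012/67239, 12881/67239, 14054/67239].

π = [0.1562, 0.1533, 0.1707, 0.1192, 0.1916, 0.2090]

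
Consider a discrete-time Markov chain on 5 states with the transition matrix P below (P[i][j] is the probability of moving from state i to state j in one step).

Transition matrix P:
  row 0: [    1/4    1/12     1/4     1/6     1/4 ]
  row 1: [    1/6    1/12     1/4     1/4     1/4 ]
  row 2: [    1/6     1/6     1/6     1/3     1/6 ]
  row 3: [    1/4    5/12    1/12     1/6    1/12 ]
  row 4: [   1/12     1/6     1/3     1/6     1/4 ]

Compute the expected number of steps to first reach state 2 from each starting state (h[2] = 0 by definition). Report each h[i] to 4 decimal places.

h = [4.1963, 4.2611, 0.0000, 4.9746, 3.8520]

First-step conditioning: h[2] = 0; for i ≠ 2, h[i] = 1 + Σ_k P[i][k]·h[k].
  h[0] = 1 + 1/4·h[0] + 1/12·h[1] + 1/6·h[3] + 1/4·h[4]
  h[1] = 1 + 1/6·h[0] + 1/12·h[1] + 1/4·h[3] + 1/4·h[4]
  h[3] = 1 + 1/4·h[0] + 5/12·h[1] + 1/6·h[3] + 1/12·h[4]
  h[4] = 1 + 1/12·h[0] + 1/6·h[1] + 1/6·h[3] + 1/4·h[4]
Solving the 4×4 linear system over states ≠ 2 gives exactly h = [10092/2405, 10248/2405, 0, 11964/2405, 9264/2405] (h[2] = 0 is the target).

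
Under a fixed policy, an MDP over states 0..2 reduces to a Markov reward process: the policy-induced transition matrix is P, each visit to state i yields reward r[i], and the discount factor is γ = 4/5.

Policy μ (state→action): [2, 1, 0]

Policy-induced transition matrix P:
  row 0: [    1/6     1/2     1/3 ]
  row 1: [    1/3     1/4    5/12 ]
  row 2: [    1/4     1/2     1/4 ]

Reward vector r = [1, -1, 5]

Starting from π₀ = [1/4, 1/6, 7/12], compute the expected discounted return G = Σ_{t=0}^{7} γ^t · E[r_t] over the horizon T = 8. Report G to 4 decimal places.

t=0: π = [0.2500, 0.1667, 0.5833], E[r] = 3.0000, γ^t·E[r] = 3.000000, running G = 3.000000
t=1: π = [0.2431, 0.4583, 0.2986], E[r] = 1.2778, γ^t·E[r] = 1.022222, running G = 4.022222
t=2: π = [0.2679, 0.3854, 0.3466], E[r] = 1.6157, γ^t·E[r] = 1.034074, running G = 5.056296
t=3: π = [0.2598, 0.4036, 0.3366], E[r] = 1.5390, γ^t·E[r] = 0.787951, running G = 5.844247
t=4: π = [0.2620, 0.3991, 0.3389], E[r] = 1.5575, γ^t·E[r] = 0.637959, running G = 6.482206
t=5: π = [0.2614, 0.4002, 0.3383], E[r] = 1.5529, γ^t·E[r] = 0.508865, running G = 6.991071
t=6: π = [0.2616, 0.3999, 0.3385], E[r] = 1.5541, γ^t·E[r] = 0.407391, running G = 7.398462
t=7: π = [0.2615, 0.4000, 0.3385], E[r] = 1.5538, γ^t·E[r] = 0.325853, running G = 7.724315

G = 7.7243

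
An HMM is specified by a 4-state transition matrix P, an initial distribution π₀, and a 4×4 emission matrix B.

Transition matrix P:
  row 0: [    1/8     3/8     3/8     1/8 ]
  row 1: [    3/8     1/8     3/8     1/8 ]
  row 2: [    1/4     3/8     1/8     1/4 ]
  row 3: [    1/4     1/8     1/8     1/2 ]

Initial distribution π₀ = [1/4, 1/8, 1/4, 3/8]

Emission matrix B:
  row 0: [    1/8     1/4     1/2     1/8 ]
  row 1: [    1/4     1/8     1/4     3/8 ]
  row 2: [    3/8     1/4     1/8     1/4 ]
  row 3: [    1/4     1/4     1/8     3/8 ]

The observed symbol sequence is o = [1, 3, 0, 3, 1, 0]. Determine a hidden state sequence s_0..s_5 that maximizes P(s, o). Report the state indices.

t=0: δ = [6.250e-02, 1.562e-02, 6.250e-02, 9.375e-02]  (obs o_0=1)
t=1: δ = [2.930e-03, 8.789e-03, 5.859e-03, 1.758e-02]  ψ = [3, 0, 0, 3]  (obs o_1=3)
t=2: δ = [5.493e-04, 5.493e-04, 1.236e-03, 2.197e-03]  ψ = [3, 2, 1, 3]  (obs o_2=0)
t=3: δ = [6.866e-05, 1.738e-04, 6.866e-05, 4.120e-04]  ψ = [3, 2, 3, 3]  (obs o_3=3)
t=4: δ = [2.575e-05, 6.437e-06, 1.629e-05, 5.150e-05]  ψ = [3, 3, 1, 3]  (obs o_4=1)
t=5: δ = [1.609e-06, 2.414e-06, 3.621e-06, 6.437e-06]  ψ = [3, 0, 0, 3]  (obs o_5=0)
backtrack: best end state = 3; path = [3, 3, 3, 3, 3, 3]

path = [3, 3, 3, 3, 3, 3]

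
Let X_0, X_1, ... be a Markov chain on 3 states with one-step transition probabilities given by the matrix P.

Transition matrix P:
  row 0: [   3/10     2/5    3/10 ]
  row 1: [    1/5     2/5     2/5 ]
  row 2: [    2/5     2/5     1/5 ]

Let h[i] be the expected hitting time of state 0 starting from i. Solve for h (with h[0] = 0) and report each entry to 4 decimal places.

First-step conditioning: h[0] = 0; for i ≠ 0, h[i] = 1 + Σ_k P[i][k]·h[k].
  h[1] = 1 + 2/5·h[1] + 2/5·h[2]
  h[2] = 1 + 2/5·h[1] + 1/5·h[2]
Solving the 2×2 linear system over states ≠ 0 gives exactly h = [0, 15/4, 25/8] (h[0] = 0 is the target).

h = [0.0000, 3.7500, 3.1250]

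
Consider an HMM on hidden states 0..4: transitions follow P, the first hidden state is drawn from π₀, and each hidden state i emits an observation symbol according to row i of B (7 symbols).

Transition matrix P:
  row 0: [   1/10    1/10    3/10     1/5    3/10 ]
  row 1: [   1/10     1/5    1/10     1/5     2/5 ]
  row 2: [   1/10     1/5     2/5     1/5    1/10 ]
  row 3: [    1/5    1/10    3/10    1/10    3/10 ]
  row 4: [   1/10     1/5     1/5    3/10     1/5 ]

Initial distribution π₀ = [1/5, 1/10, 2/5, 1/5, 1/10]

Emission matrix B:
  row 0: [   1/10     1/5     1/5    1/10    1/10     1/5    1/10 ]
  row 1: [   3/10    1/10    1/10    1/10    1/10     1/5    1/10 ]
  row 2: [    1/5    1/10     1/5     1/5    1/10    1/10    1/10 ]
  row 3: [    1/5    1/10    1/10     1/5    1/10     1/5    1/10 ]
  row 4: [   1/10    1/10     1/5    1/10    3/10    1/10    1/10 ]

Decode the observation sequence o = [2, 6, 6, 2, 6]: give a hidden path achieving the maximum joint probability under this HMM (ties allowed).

path = [2, 2, 2, 2, 2]

t=0: δ = [4.000e-02, 1.000e-02, 8.000e-02, 2.000e-02, 2.000e-02]  (obs o_0=2)
t=1: δ = [8.000e-04, 1.600e-03, 3.200e-03, 1.600e-03, 1.200e-03]  ψ = [2, 2, 2, 2, 0]  (obs o_1=6)
t=2: δ = [3.200e-05, 6.400e-05, 1.280e-04, 6.400e-05, 6.400e-05]  ψ = [2, 2, 2, 2, 1]  (obs o_2=6)
t=3: δ = [2.560e-06, 2.560e-06, 1.024e-05, 2.560e-06, 5.120e-06]  ψ = [2, 2, 2, 2, 1]  (obs o_3=2)
t=4: δ = [1.024e-07, 2.048e-07, 4.096e-07, 2.048e-07, 1.024e-07]  ψ = [2, 2, 2, 2, 1]  (obs o_4=6)
backtrack: best end state = 2; path = [2, 2, 2, 2, 2]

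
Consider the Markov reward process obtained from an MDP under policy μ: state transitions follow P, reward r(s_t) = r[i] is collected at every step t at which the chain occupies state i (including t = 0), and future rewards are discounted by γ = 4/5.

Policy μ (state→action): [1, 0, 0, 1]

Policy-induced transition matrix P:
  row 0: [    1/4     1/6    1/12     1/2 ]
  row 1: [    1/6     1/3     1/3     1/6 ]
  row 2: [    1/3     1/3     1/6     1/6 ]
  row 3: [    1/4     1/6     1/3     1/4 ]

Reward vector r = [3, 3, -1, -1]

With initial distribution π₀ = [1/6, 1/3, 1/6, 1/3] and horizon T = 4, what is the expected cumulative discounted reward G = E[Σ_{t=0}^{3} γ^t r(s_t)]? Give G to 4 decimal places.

t=0: π = [0.1667, 0.3333, 0.1667, 0.3333], E[r] = 1.0000, γ^t·E[r] = 1.000000, running G = 1.000000
t=1: π = [0.2361, 0.2500, 0.2639, 0.2500], E[r] = 0.9444, γ^t·E[r] = 0.755556, running G = 1.755556
t=2: π = [0.2512, 0.2523, 0.2303, 0.2662], E[r] = 1.0139, γ^t·E[r] = 0.648889, running G = 2.404444
t=3: π = [0.2482, 0.2471, 0.2322, 0.2726], E[r] = 0.9811, γ^t·E[r] = 0.502321, running G = 2.906765

G = 2.9068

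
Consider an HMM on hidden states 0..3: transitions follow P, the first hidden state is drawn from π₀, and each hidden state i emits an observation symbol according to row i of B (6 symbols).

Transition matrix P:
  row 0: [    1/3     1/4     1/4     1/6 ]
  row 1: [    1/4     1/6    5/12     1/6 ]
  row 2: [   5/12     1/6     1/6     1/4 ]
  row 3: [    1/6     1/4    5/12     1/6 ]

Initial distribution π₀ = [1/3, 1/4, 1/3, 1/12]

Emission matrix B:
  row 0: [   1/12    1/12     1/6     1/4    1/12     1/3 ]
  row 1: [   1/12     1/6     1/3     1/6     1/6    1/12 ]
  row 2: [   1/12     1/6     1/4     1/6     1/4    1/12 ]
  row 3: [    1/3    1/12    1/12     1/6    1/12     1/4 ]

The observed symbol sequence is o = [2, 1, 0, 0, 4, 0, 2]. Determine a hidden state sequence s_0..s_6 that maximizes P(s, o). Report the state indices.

path = [1, 2, 3, 3, 2, 3, 2]

t=0: δ = [5.556e-02, 8.333e-02, 8.333e-02, 6.944e-03]  (obs o_0=2)
t=1: δ = [2.894e-03, 2.315e-03, 5.787e-03, 1.736e-03]  ψ = [2, 0, 1, 2]  (obs o_1=1)
t=2: δ = [2.009e-04, 8.038e-05, 8.038e-05, 4.823e-04]  ψ = [2, 2, 1, 2]  (obs o_2=0)
t=3: δ = [6.698e-06, 1.005e-05, 1.674e-05, 2.679e-05]  ψ = [3, 3, 3, 3]  (obs o_3=0)
t=4: δ = [5.814e-07, 1.116e-06, 2.791e-06, 3.721e-07]  ψ = [2, 3, 3, 3]  (obs o_4=4)
t=5: δ = [9.690e-08, 3.876e-08, 3.876e-08, 2.326e-07]  ψ = [2, 2, 1, 2]  (obs o_5=0)
t=6: δ = [6.460e-09, 1.938e-08, 2.423e-08, 3.230e-09]  ψ = [3, 3, 3, 3]  (obs o_6=2)
backtrack: best end state = 2; path = [1, 2, 3, 3, 2, 3, 2]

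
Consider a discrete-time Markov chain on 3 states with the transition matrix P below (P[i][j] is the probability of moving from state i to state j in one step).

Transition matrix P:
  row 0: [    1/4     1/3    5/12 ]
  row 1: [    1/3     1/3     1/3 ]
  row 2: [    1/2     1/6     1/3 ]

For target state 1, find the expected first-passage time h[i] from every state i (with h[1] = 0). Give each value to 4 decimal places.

h = [3.7143, 0.0000, 4.2857]

First-step conditioning: h[1] = 0; for i ≠ 1, h[i] = 1 + Σ_k P[i][k]·h[k].
  h[0] = 1 + 1/4·h[0] + 5/12·h[2]
  h[2] = 1 + 1/2·h[0] + 1/3·h[2]
Solving the 2×2 linear system over states ≠ 1 gives exactly h = [26/7, 0, 30/7] (h[1] = 0 is the target).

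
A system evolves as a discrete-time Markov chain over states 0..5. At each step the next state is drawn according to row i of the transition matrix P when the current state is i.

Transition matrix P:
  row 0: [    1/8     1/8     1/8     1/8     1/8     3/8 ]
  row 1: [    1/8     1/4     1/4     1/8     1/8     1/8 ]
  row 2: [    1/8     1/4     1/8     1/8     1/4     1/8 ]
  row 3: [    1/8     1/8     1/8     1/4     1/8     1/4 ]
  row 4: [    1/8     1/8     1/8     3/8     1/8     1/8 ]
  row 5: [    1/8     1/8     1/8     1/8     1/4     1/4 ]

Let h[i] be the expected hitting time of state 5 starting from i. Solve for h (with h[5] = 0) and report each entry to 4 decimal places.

First-step conditioning: h[5] = 0; for i ≠ 5, h[i] = 1 + Σ_k P[i][k]·h[k].
  h[0] = 1 + 1/8·h[0] + 1/8·h[1] + 1/8·h[2] + 1/8·h[3] + 1/8·h[4]
  h[1] = 1 + 1/8·h[0] + 1/4·h[1] + 1/4·h[2] + 1/8·h[3] + 1/8·h[4]
  h[2] = 1 + 1/8·h[0] + 1/4·h[1] + 1/8·h[2] + 1/8·h[3] + 1/4·h[4]
  h[3] = 1 + 1/8·h[0] + 1/8·h[1] + 1/8·h[2] + 1/4·h[3] + 1/8·h[4]
  h[4] = 1 + 1/8·h[0] + 1/8·h[1] + 1/8·h[2] + 3/8·h[3] + 1/8·h[4]
Solving the 5×5 linear system over states ≠ 5 gives exactly h = [385/92, 513/92, 511/92, 110/23, 495/92, 0] (h[5] = 0 is the target).

h = [4.1848, 5.5761, 5.5543, 4.7826, 5.3804, 0.0000]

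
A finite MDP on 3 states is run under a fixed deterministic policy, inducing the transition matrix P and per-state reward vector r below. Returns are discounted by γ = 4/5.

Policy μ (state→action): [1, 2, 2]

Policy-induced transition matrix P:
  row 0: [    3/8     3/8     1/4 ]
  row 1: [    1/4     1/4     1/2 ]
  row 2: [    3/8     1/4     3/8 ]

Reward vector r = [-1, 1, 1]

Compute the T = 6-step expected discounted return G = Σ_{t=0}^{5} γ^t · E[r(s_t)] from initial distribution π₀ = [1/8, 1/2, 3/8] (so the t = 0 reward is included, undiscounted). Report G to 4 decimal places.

t=0: π = [0.1250, 0.5000, 0.3750], E[r] = 0.7500, γ^t·E[r] = 0.750000, running G = 0.750000
t=1: π = [0.3125, 0.2656, 0.4219], E[r] = 0.3750, γ^t·E[r] = 0.300000, running G = 1.050000
t=2: π = [0.3418, 0.2891, 0.3691], E[r] = 0.3164, γ^t·E[r] = 0.202500, running G = 1.252500
t=3: π = [0.3389, 0.2927, 0.3684], E[r] = 0.3223, γ^t·E[r] = 0.165000, running G = 1.417500
t=4: π = [0.3384, 0.2924, 0.3692], E[r] = 0.3232, γ^t·E[r] = 0.132375, running G = 1.549875
t=5: π = [0.3385, 0.2923, 0.3692], E[r] = 0.3231, γ^t·E[r] = 0.105870, running G = 1.655745

G = 1.6557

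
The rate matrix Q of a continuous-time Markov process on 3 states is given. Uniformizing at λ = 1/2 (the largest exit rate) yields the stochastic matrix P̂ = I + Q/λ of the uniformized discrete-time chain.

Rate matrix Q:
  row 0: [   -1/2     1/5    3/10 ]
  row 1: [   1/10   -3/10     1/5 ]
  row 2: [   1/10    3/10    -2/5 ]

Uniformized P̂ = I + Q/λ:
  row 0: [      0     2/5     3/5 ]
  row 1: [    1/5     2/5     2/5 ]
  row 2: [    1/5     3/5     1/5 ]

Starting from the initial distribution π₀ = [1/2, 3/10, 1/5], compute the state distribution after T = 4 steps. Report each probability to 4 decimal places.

π = [0.1672, 0.4741, 0.3587]

t=0: π = [0.5000, 0.3000, 0.2000]
t=1: π = [0.1000, 0.4400, 0.4600]
t=2: π = [0.1800, 0.4920, 0.3280]
t=3: π = [0.1640, 0.4656, 0.3704]
t=4: π = [0.1672, 0.4741, 0.3587]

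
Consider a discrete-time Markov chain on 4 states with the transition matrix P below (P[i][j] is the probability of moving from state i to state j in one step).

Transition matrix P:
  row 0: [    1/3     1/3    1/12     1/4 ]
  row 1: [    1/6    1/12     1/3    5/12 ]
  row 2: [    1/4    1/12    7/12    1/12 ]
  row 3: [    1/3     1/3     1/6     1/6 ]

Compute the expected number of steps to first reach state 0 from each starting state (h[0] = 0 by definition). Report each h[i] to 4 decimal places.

h = [0.0000, 4.2099, 3.9779, 3.6796]

First-step conditioning: h[0] = 0; for i ≠ 0, h[i] = 1 + Σ_k P[i][k]·h[k].
  h[1] = 1 + 1/12·h[1] + 1/3·h[2] + 5/12·h[3]
  h[2] = 1 + 1/12·h[1] + 7/12·h[2] + 1/12·h[3]
  h[3] = 1 + 1/3·h[1] + 1/6·h[2] + 1/6·h[3]
Solving the 3×3 linear system over states ≠ 0 gives exactly h = [0, 762/181, 720/181, 666/181] (h[0] = 0 is the target).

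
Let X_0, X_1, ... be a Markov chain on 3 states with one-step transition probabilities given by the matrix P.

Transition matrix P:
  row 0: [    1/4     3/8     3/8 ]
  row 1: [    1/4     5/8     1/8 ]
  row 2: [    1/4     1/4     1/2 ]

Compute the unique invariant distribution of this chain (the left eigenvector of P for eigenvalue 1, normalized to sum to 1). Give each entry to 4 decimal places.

π = [0.2500, 0.4500, 0.3000]

Balance equations π_j = Σ_i π_i·P[i][j]:
  π_0 = 1/4·π_0 + 1/4·π_1 + 1/4·π_2
  π_1 = 3/8·π_0 + 5/8·π_1 + 1/4·π_2
  normalize: π_0 + π_1 + π_2 = 1
Solving the linear system gives exactly π = [1/4, 9/20, 3/10].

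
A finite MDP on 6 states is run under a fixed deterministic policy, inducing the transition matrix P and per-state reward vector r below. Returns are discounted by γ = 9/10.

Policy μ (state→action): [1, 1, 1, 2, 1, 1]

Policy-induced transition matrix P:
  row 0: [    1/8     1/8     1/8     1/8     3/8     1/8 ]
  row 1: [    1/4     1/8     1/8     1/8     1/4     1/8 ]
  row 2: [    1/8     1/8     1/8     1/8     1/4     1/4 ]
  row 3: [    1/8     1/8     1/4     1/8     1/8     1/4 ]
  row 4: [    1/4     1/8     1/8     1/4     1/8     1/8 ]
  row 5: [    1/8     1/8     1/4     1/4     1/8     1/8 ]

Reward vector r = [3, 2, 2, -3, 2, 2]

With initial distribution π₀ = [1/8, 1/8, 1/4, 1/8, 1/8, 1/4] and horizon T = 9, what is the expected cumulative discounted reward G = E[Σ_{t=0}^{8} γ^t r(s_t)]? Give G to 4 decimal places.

G = 8.1989

t=0: π = [0.1250, 0.1250, 0.2500, 0.1250, 0.1250, 0.2500], E[r] = 1.5000, γ^t·E[r] = 1.500000, running G = 1.500000
t=1: π = [0.1563, 0.1250, 0.1719, 0.1719, 0.2031, 0.1719], E[r] = 1.2969, γ^t·E[r] = 1.167188, running G = 2.667188
t=2: π = [0.1660, 0.1250, 0.1680, 0.1719, 0.2012, 0.1680], E[r] = 1.3066, γ^t·E[r] = 1.058379, running G = 3.725566
t=3: π = [0.1658, 0.1250, 0.1675, 0.1711, 0.2031, 0.1675], E[r] = 1.3101, γ^t·E[r] = 0.955033, running G = 4.680599
t=4: π = [0.1660, 0.1250, 0.1673, 0.1713, 0.2030, 0.1673], E[r] = 1.3094, γ^t·E[r] = 0.859089, running G = 5.539688
t=5: π = [0.1660, 0.1250, 0.1673, 0.1713, 0.2030, 0.1673], E[r] = 1.3095, γ^t·E[r] = 0.773272, running G = 6.312960
t=6: π = [0.1660, 0.1250, 0.1673, 0.1713, 0.2030, 0.1673], E[r] = 1.3095, γ^t·E[r] = 0.695933, running G = 7.008893
t=7: π = [0.1660, 0.1250, 0.1673, 0.1713, 0.2030, 0.1673], E[r] = 1.3095, γ^t·E[r] = 0.626341, running G = 7.635235
t=8: π = [0.1660, 0.1250, 0.1673, 0.1713, 0.2030, 0.1673], E[r] = 1.3095, γ^t·E[r] = 0.563707, running G = 8.198942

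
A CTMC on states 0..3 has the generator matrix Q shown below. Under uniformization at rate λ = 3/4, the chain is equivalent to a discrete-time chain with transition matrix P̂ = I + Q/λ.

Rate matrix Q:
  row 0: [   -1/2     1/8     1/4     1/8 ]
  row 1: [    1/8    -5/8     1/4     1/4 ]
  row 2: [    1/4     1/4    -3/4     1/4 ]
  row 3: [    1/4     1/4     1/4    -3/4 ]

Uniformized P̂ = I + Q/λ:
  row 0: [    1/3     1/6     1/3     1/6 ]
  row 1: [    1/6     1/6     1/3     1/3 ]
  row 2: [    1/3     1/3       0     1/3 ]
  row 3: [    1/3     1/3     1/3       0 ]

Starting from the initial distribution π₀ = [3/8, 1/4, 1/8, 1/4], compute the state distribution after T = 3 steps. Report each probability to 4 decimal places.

t=0: π = [0.3750, 0.2500, 0.1250, 0.2500]
t=1: π = [0.2917, 0.2292, 0.2917, 0.1875]
t=2: π = [0.2951, 0.2465, 0.2361, 0.2222]
t=3: π = [0.2922, 0.2431, 0.2546, 0.2101]

π = [0.2922, 0.2431, 0.2546, 0.2101]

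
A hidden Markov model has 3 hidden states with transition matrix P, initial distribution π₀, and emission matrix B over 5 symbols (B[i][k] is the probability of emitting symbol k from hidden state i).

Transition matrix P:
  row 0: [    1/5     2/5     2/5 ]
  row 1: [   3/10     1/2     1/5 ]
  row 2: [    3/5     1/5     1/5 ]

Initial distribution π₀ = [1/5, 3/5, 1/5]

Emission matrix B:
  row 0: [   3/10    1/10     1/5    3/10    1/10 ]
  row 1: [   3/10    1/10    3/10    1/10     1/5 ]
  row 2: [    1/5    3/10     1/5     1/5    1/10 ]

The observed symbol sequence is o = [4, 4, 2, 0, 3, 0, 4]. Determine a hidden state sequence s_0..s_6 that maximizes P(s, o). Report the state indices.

path = [1, 1, 1, 1, 0, 1, 1]

t=0: δ = [2.000e-02, 1.200e-01, 2.000e-02]  (obs o_0=4)
t=1: δ = [3.600e-03, 1.200e-02, 2.400e-03]  ψ = [1, 1, 1]  (obs o_1=4)
t=2: δ = [7.200e-04, 1.800e-03, 4.800e-04]  ψ = [1, 1, 1]  (obs o_2=2)
t=3: δ = [1.620e-04, 2.700e-04, 7.200e-05]  ψ = [1, 1, 1]  (obs o_3=0)
t=4: δ = [2.430e-05, 1.350e-05, 1.296e-05]  ψ = [1, 1, 0]  (obs o_4=3)
t=5: δ = [2.333e-06, 2.916e-06, 1.944e-06]  ψ = [2, 0, 0]  (obs o_5=0)
t=6: δ = [1.166e-07, 2.916e-07, 9.331e-08]  ψ = [2, 1, 0]  (obs o_6=4)
backtrack: best end state = 1; path = [1, 1, 1, 1, 0, 1, 1]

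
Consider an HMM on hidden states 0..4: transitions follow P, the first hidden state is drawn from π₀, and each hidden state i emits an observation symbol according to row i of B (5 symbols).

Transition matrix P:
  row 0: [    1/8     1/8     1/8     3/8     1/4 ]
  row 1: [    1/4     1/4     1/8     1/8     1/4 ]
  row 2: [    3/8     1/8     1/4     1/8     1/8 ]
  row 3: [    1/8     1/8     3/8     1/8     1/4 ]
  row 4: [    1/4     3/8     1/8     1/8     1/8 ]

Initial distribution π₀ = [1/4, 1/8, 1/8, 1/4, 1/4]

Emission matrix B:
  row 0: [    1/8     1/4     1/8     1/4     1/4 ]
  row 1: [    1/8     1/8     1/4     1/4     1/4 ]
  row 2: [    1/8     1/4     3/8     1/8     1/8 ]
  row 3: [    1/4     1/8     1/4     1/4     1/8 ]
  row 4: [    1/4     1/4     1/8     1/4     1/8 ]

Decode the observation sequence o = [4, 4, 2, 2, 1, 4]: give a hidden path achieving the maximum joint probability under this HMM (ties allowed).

t=0: δ = [6.250e-02, 3.125e-02, 1.562e-02, 3.125e-02, 3.125e-02]  (obs o_0=4)
t=1: δ = [1.953e-03, 2.930e-03, 1.465e-03, 2.930e-03, 1.953e-03]  ψ = [0, 4, 3, 0, 0]  (obs o_1=4)
t=2: δ = [9.155e-05, 1.831e-04, 4.120e-04, 1.831e-04, 9.155e-05]  ψ = [1, 1, 3, 0, 1]  (obs o_2=2)
t=3: δ = [1.931e-05, 1.287e-05, 3.862e-05, 1.287e-05, 6.437e-06]  ψ = [2, 2, 2, 2, 2]  (obs o_3=2)
t=4: δ = [3.621e-06, 6.035e-07, 2.414e-06, 9.052e-07, 1.207e-06]  ψ = [2, 2, 2, 0, 0]  (obs o_4=1)
t=5: δ = [2.263e-07, 1.132e-07, 7.544e-08, 1.697e-07, 1.132e-07]  ψ = [2, 0, 2, 0, 0]  (obs o_5=4)
backtrack: best end state = 0; path = [0, 3, 2, 2, 2, 0]

path = [0, 3, 2, 2, 2, 0]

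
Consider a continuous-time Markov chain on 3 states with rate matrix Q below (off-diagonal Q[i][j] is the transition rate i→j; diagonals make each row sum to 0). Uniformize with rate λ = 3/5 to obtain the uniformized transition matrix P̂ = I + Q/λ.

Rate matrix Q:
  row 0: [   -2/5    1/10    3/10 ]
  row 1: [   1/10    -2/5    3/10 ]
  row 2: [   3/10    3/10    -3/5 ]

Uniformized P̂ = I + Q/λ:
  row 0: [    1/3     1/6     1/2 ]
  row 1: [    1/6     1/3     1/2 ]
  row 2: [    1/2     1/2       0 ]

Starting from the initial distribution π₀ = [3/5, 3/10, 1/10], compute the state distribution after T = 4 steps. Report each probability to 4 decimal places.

π = [0.3407, 0.3405, 0.3188]

t=0: π = [0.6000, 0.3000, 0.1000]
t=1: π = [0.3000, 0.2500, 0.4500]
t=2: π = [0.3667, 0.3583, 0.2750]
t=3: π = [0.3194, 0.3181, 0.3625]
t=4: π = [0.3407, 0.3405, 0.3188]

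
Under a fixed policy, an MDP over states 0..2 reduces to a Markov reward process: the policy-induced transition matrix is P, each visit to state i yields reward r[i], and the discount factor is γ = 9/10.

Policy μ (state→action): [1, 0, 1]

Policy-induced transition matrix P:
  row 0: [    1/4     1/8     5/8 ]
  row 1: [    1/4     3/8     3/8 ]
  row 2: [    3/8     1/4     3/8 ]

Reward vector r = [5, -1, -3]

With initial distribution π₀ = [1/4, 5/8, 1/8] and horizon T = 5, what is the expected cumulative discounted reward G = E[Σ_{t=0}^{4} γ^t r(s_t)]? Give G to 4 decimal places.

G = -0.1415

t=0: π = [0.2500, 0.6250, 0.1250], E[r] = 0.2500, γ^t·E[r] = 0.250000, running G = 0.250000
t=1: π = [0.2656, 0.2969, 0.4375], E[r] = -0.2813, γ^t·E[r] = -0.253125, running G = -0.003125
t=2: π = [0.3047, 0.2539, 0.4414], E[r] = -0.0547, γ^t·E[r] = -0.044297, running G = -0.047422
t=3: π = [0.3052, 0.2437, 0.4512], E[r] = -0.0713, γ^t·E[r] = -0.051970, running G = -0.099392
t=4: π = [0.3064, 0.2423, 0.4513], E[r] = -0.0642, γ^t·E[r] = -0.042128, running G = -0.141519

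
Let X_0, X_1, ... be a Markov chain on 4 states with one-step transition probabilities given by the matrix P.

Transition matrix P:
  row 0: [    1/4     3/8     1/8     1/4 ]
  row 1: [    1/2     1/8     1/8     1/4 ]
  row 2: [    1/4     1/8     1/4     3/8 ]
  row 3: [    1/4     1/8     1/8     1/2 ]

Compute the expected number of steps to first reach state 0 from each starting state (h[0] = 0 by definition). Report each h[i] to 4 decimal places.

h = [0.0000, 2.6667, 3.5556, 3.5556]

First-step conditioning: h[0] = 0; for i ≠ 0, h[i] = 1 + Σ_k P[i][k]·h[k].
  h[1] = 1 + 1/8·h[1] + 1/8·h[2] + 1/4·h[3]
  h[2] = 1 + 1/8·h[1] + 1/4·h[2] + 3/8·h[3]
  h[3] = 1 + 1/8·h[1] + 1/8·h[2] + 1/2·h[3]
Solving the 3×3 linear system over states ≠ 0 gives exactly h = [0, 8/3, 32/9, 32/9] (h[0] = 0 is the target).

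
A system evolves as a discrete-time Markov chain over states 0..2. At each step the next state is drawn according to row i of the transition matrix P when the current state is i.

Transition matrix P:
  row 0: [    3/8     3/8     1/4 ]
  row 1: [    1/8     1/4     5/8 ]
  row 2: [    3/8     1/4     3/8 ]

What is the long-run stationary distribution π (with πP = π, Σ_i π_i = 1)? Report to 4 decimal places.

Balance equations π_j = Σ_i π_i·P[i][j]:
  π_0 = 3/8·π_0 + 1/8·π_1 + 3/8·π_2
  π_1 = 3/8·π_0 + 1/4·π_1 + 1/4·π_2
  normalize: π_0 + π_1 + π_2 = 1
Solving the linear system gives exactly π = [10/33, 19/66, 9/22].

π = [0.3030, 0.2879, 0.4091]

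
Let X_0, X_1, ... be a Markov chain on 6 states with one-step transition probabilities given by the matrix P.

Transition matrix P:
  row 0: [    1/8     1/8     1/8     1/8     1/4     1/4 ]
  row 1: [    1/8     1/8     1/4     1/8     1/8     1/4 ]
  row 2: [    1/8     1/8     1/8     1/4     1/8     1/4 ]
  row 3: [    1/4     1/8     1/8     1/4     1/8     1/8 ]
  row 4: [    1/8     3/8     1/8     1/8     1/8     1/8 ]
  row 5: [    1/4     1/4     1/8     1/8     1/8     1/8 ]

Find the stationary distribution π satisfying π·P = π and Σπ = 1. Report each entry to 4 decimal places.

π = [0.1690, 0.1850, 0.1481, 0.1640, 0.1461, 0.1878]

Balance equations π_j = Σ_i π_i·P[i][j]:
  π_0 = 1/8·π_0 + 1/8·π_1 + 1/8·π_2 + 1/4·π_3 + 1/8·π_4 + 1/4·π_5
  π_1 = 1/8·π_0 + 1/8·π_1 + 1/8·π_2 + 1/8·π_3 + 3/8·π_4 + 1/4·π_5
  π_2 = 1/8·π_0 + 1/4·π_1 + 1/8·π_2 + 1/8·π_3 + 1/8·π_4 + 1/8·π_5
  π_3 = 1/8·π_0 + 1/8·π_1 + 1/4·π_2 + 1/4·π_3 + 1/8·π_4 + 1/8·π_5
  π_4 = 1/4·π_0 + 1/8·π_1 + 1/8·π_2 + 1/8·π_3 + 1/8·π_4 + 1/8·π_5
  normalize: π_0 + π_1 + π_2 + π_3 + π_4 + π_5 = 1
Solving the linear system gives exactly π = [6241/36935, 6833/36935, 5471/36935, 6058/36935, 5397/36935, 1387/7387].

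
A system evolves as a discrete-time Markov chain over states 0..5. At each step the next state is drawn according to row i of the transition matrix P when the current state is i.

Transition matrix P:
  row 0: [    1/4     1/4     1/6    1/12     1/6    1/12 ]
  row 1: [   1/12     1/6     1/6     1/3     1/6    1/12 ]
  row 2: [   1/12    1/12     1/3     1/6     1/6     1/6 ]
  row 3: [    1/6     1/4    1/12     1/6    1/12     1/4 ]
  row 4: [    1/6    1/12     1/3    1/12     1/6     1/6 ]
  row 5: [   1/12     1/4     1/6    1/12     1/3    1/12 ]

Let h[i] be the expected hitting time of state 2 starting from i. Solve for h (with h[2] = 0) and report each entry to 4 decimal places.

h = [5.4467, 5.5741, 0.0000, 5.9989, 4.5046, 5.2897]

First-step conditioning: h[2] = 0; for i ≠ 2, h[i] = 1 + Σ_k P[i][k]·h[k].
  h[0] = 1 + 1/4·h[0] + 1/4·h[1] + 1/12·h[3] + 1/6·h[4] + 1/12·h[5]
  h[1] = 1 + 1/12·h[0] + 1/6·h[1] + 1/3·h[3] + 1/6·h[4] + 1/12·h[5]
  h[3] = 1 + 1/6·h[0] + 1/4·h[1] + 1/6·h[3] + 1/12·h[4] + 1/4·h[5]
  h[4] = 1 + 1/6·h[0] + 1/12·h[1] + 1/12·h[3] + 1/6·h[4] + 1/6·h[5]
  h[5] = 1 + 1/12·h[0] + 1/4·h[1] + 1/12·h[3] + 1/3·h[4] + 1/12·h[5]
Solving the 5×5 linear system over states ≠ 2 gives exactly h = [4341/797, 31098/5579, 0, 33468/5579, 25131/5579, 29511/5579] (h[2] = 0 is the target).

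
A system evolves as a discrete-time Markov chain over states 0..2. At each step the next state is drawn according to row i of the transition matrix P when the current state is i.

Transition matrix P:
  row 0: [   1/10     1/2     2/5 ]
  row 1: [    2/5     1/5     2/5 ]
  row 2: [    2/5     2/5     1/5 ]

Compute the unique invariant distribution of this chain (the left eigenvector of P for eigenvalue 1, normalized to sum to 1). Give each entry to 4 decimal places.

π = [0.3077, 0.3590, 0.3333]

Balance equations π_j = Σ_i π_i·P[i][j]:
  π_0 = 1/10·π_0 + 2/5·π_1 + 2/5·π_2
  π_1 = 1/2·π_0 + 1/5·π_1 + 2/5·π_2
  normalize: π_0 + π_1 + π_2 = 1
Solving the linear system gives exactly π = [4/13, 14/39, 1/3].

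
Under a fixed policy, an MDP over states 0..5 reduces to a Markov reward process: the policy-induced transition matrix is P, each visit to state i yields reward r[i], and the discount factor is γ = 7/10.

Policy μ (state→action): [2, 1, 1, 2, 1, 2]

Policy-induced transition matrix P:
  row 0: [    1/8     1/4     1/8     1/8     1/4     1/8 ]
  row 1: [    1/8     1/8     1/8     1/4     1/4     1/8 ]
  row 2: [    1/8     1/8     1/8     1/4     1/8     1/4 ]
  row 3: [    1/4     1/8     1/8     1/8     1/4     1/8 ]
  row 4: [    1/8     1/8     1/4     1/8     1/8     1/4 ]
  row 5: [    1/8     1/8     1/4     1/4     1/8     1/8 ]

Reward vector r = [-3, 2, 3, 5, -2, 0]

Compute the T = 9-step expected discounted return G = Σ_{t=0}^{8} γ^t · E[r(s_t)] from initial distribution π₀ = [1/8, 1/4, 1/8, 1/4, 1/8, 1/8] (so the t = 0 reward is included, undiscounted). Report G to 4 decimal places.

G = 3.4218

t=0: π = [0.1250, 0.2500, 0.1250, 0.2500, 0.1250, 0.1250], E[r] = 1.5000, γ^t·E[r] = 1.500000, running G = 1.500000
t=1: π = [0.1563, 0.1406, 0.1563, 0.1875, 0.2031, 0.1563], E[r] = 0.8125, γ^t·E[r] = 0.568750, running G = 2.068750
t=2: π = [0.1484, 0.1445, 0.1699, 0.1816, 0.1855, 0.1699], E[r] = 0.8906, γ^t·E[r] = 0.436406, running G = 2.505156
t=3: π = [0.1477, 0.1436, 0.1694, 0.1855, 0.1843, 0.1694], E[r] = 0.9114, γ^t·E[r] = 0.312602, running G = 2.817759
t=4: π = [0.1482, 0.1435, 0.1692, 0.1853, 0.1846, 0.1692], E[r] = 0.9073, γ^t·E[r] = 0.217847, running G = 3.035606
t=5: π = [0.1482, 0.1435, 0.1692, 0.1852, 0.1846, 0.1692], E[r] = 0.9072, γ^t·E[r] = 0.152472, running G = 3.188077
t=6: π = [0.1482, 0.1435, 0.1692, 0.1852, 0.1846, 0.1692], E[r] = 0.9073, γ^t·E[r] = 0.106740, running G = 3.294817
t=7: π = [0.1482, 0.1435, 0.1692, 0.1852, 0.1846, 0.1692], E[r] = 0.9073, γ^t·E[r] = 0.074718, running G = 3.369535
t=8: π = [0.1482, 0.1435, 0.1692, 0.1852, 0.1846, 0.1692], E[r] = 0.9073, γ^t·E[r] = 0.052302, running G = 3.421838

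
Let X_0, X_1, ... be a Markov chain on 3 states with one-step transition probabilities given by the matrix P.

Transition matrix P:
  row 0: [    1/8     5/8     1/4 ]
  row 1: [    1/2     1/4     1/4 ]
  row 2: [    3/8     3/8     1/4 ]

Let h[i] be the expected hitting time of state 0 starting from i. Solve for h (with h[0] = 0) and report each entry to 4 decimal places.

h = [0.0000, 2.1333, 2.4000]

First-step conditioning: h[0] = 0; for i ≠ 0, h[i] = 1 + Σ_k P[i][k]·h[k].
  h[1] = 1 + 1/4·h[1] + 1/4·h[2]
  h[2] = 1 + 3/8·h[1] + 1/4·h[2]
Solving the 2×2 linear system over states ≠ 0 gives exactly h = [0, 32/15, 12/5] (h[0] = 0 is the target).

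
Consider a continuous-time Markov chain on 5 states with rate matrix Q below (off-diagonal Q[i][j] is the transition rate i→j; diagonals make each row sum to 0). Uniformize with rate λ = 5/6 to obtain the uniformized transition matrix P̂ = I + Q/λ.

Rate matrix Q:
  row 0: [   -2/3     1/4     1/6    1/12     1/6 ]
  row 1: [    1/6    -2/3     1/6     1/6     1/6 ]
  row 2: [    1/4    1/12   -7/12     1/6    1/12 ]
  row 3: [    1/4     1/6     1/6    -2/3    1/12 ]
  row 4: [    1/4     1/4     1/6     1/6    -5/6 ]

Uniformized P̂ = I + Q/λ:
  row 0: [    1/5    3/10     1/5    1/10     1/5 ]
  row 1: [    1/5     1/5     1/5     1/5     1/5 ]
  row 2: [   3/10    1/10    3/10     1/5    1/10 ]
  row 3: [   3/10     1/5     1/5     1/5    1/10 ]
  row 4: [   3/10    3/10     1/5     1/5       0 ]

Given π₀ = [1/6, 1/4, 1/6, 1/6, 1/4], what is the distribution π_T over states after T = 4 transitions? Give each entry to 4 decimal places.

π = [0.2530, 0.2164, 0.2222, 0.1747, 0.1337]

t=0: π = [0.1667, 0.2500, 0.1667, 0.1667, 0.2500]
t=1: π = [0.2583, 0.2250, 0.2167, 0.1833, 0.1167]
t=2: π = [0.2517, 0.2158, 0.2217, 0.1742, 0.1367]
t=3: π = [0.2533, 0.2167, 0.2222, 0.1748, 0.1331]
t=4: π = [0.2530, 0.2164, 0.2222, 0.1747, 0.1337]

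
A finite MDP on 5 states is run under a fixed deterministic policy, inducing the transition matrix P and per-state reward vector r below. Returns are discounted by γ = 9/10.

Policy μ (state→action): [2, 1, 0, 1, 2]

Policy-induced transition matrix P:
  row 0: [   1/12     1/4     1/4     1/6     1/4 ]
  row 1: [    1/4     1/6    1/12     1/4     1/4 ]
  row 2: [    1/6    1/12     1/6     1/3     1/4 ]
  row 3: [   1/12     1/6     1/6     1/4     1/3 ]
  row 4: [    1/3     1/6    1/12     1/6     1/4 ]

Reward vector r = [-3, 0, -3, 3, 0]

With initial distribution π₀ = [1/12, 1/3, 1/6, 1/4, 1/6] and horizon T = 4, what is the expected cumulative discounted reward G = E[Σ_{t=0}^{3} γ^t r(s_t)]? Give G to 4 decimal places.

G = -0.7485

t=0: π = [0.0833, 0.3333, 0.1667, 0.2500, 0.1667], E[r] = 0.0000, γ^t·E[r] = 0.000000, running G = 0.000000
t=1: π = [0.1944, 0.1597, 0.1319, 0.2431, 0.2708], E[r] = -0.2500, γ^t·E[r] = -0.225000, running G = -0.225000
t=2: π = [0.1887, 0.1719, 0.1470, 0.2222, 0.2703], E[r] = -0.3403, γ^t·E[r] = -0.275625, running G = -0.500625
t=3: π = [0.1918, 0.1701, 0.1455, 0.2240, 0.2685], E[r] = -0.3400, γ^t·E[r] = -0.247852, running G = -0.748477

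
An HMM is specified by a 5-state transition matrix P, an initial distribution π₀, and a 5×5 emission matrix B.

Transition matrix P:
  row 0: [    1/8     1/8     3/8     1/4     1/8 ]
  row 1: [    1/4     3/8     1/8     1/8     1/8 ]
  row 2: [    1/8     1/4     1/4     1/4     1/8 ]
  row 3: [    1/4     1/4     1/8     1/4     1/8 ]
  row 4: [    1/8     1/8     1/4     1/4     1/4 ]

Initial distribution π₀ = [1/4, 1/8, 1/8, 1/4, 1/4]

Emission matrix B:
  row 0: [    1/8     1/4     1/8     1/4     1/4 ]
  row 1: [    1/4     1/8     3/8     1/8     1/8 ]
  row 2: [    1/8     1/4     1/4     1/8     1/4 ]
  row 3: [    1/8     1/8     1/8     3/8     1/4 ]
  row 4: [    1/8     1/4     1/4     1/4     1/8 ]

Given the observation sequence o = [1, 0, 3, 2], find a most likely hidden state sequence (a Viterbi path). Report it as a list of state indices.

path = [0, 2, 3, 1]

t=0: δ = [6.250e-02, 1.562e-02, 3.125e-02, 3.125e-02, 6.250e-02]  (obs o_0=1)
t=1: δ = [9.766e-04, 1.953e-03, 2.930e-03, 1.953e-03, 1.953e-03]  ψ = [0, 0, 0, 0, 4]  (obs o_1=0)
t=2: δ = [1.221e-04, 9.155e-05, 9.155e-05, 2.747e-04, 1.221e-04]  ψ = [1, 1, 2, 2, 4]  (obs o_2=3)
t=3: δ = [8.583e-06, 2.575e-05, 1.144e-05, 8.583e-06, 8.583e-06]  ψ = [3, 3, 0, 3, 3]  (obs o_3=2)
backtrack: best end state = 1; path = [0, 2, 3, 1]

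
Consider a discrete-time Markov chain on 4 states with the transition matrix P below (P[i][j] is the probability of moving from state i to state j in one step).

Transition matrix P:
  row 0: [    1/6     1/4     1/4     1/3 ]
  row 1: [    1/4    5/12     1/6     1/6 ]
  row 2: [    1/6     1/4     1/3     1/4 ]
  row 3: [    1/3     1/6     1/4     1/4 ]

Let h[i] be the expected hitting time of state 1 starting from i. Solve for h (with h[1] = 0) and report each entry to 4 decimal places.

h = [4.4227, 0.0000, 4.3918, 4.7629]

First-step conditioning: h[1] = 0; for i ≠ 1, h[i] = 1 + Σ_k P[i][k]·h[k].
  h[0] = 1 + 1/6·h[0] + 1/4·h[2] + 1/3·h[3]
  h[2] = 1 + 1/6·h[0] + 1/3·h[2] + 1/4·h[3]
  h[3] = 1 + 1/3·h[0] + 1/4·h[2] + 1/4·h[3]
Solving the 3×3 linear system over states ≠ 1 gives exactly h = [429/97, 0, 426/97, 462/97] (h[1] = 0 is the target).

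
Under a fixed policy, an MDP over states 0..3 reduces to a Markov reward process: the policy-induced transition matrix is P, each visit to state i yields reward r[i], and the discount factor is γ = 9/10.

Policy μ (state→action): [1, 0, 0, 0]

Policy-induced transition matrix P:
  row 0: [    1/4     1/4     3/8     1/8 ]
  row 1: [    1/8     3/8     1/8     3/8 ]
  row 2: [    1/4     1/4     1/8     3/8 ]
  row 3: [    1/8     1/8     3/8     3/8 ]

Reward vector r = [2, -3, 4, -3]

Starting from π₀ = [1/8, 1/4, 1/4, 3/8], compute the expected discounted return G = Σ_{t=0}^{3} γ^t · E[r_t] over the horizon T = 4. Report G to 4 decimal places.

t=0: π = [0.1250, 0.2500, 0.2500, 0.3750], E[r] = -0.6250, γ^t·E[r] = -0.625000, running G = -0.625000
t=1: π = [0.1719, 0.2344, 0.2500, 0.3438], E[r] = -0.3906, γ^t·E[r] = -0.351563, running G = -0.976563
t=2: π = [0.1777, 0.2363, 0.2539, 0.3320], E[r] = -0.3340, γ^t·E[r] = -0.270527, running G = -1.247090
t=3: π = [0.1790, 0.2380, 0.2524, 0.3306], E[r] = -0.3381, γ^t·E[r] = -0.246500, running G = -1.493590

G = -1.4936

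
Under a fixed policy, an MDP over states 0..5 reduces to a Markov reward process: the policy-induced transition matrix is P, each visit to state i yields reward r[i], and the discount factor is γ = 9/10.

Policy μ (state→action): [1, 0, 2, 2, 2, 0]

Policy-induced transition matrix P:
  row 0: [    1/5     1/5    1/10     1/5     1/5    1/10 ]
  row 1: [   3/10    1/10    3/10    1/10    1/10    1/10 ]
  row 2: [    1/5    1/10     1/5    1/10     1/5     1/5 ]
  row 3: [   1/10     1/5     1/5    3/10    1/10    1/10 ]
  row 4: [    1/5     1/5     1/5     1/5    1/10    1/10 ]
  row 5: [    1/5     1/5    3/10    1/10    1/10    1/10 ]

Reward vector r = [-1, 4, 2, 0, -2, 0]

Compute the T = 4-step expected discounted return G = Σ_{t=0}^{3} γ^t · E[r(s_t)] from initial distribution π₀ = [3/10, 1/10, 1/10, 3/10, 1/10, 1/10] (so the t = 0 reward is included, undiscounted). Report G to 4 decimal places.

G = 1.5910

t=0: π = [0.3000, 0.1000, 0.1000, 0.3000, 0.1000, 0.1000], E[r] = 0.1000, γ^t·E[r] = 0.100000, running G = 0.100000
t=1: π = [0.1800, 0.1800, 0.1900, 0.2000, 0.1400, 0.1100], E[r] = 0.6400, γ^t·E[r] = 0.576000, running G = 0.676000
t=2: π = [0.1980, 0.1630, 0.2110, 0.1720, 0.1370, 0.1190], E[r] = 0.6020, γ^t·E[r] = 0.487620, running G = 1.163620
t=3: π = [0.1991, 0.1626, 0.2084, 0.1679, 0.1409, 0.1211], E[r] = 0.5863, γ^t·E[r] = 0.427413, running G = 1.591033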